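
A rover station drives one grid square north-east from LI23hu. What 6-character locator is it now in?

LI23iv

Longitude subsquare h = 7; +1 → 8 = i.
Latitude subsquare u = 20; +1 → 21 = v.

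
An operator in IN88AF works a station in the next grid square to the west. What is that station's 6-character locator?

Longitude subsquare a = 0; −1 → -1, wraps to 23 = x, carry into square.
Longitude square 8; −1 → 7.
The latitude characters are unchanged.

IN78xf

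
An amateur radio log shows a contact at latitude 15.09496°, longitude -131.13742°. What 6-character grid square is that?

CK45kc

Add 180° to longitude and 90° to latitude: 48.8626, 105.0950.
Field: 48.8626/20 → 2 → C, 105.0950/10 → 10 → K; chars CK.
Square: 8.8626/2 → 4, 5.0950/1 → 5; chars 45.
Subsquare: 0.8626/0.0833333 → 10 → k, 0.0950/0.0416667 → 2 → c; chars kc.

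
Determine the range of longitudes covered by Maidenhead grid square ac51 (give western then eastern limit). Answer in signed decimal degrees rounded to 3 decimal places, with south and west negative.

-170.000, -168.000

Field A=0, C=2: +0·20° lon, +2·10° lat → SW at lon -180°, lat -70°.
Square 5, 1: +5·2° lon, +1·1° lat → SW at lon -170°, lat -69°.
Cell spans 2° lon × 1° lat.
west -170.000, east -168.000.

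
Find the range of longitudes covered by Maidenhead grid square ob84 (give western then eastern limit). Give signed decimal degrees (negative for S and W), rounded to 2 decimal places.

116.00, 118.00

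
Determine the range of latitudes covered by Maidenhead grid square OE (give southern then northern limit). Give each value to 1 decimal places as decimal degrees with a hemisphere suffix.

50.0° S, 40.0° S

Field O=14, E=4: +14·20° lon, +4·10° lat → SW at lon 100°, lat -50°.
Cell spans 20° lon × 10° lat.
south 50.0° S, north 40.0° S.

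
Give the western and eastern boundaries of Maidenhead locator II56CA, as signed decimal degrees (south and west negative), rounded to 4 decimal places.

-9.8333, -9.7500

Field I=8, I=8: +8·20° lon, +8·10° lat → SW at lon -20°, lat -10°.
Square 5, 6: +5·2° lon, +6·1° lat → SW at lon -10°, lat -4°.
Subsquare c=2, a=0: +2·0.0833333° lon, +0·0.0416667° lat → SW at lon -9.83333°, lat -4°.
Cell spans 0.0833333° lon × 0.0416667° lat.
west -9.8333, east -9.7500.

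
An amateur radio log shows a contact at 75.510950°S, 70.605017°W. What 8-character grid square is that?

FB44ql77

Shift to the Maidenhead origin (180°W, 90°S): lon 109.39498, lat 14.48905.
Field: lon ⌊109.39498/20⌋ = 5 → F; lat ⌊14.48905/10⌋ = 1 → B.
Square: lon ⌊9.39498/2⌋ = 4; lat ⌊4.48905/1⌋ = 4.
Subsquare: lon ⌊1.39498/0.0833333⌋ = 16 → q; lat ⌊0.48905/0.0416667⌋ = 11 → l.
Extended square: lon ⌊0.06165/0.00833333⌋ = 7; lat ⌊0.03072/0.00416667⌋ = 7.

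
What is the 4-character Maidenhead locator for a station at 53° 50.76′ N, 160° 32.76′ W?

AO93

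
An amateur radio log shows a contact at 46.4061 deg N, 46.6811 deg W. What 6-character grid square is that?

Offset from 180°W / 90°S: lon 133.3189°, lat 136.4061°.
Field (20°×10°, letters A–R): lon ⌊133.3189/20⌋ = 6 → G; lat ⌊136.4061/10⌋ = 13 → N.
Square (2°×1°, digits 0–9): lon ⌊13.3189/2⌋ = 6; lat ⌊6.4061/1⌋ = 6.
Subsquare (5′×2.5′, letters a–x): lon ⌊1.3189/0.0833333⌋ = 15 → p; lat ⌊0.4061/0.0416667⌋ = 9 → j.

GN66pj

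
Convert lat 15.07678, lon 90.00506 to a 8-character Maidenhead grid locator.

Shift to the Maidenhead origin (180°W, 90°S): lon 270.00506, lat 105.07678.
Field: lon ⌊270.00506/20⌋ = 13 → N; lat ⌊105.07678/10⌋ = 10 → K.
Square: lon ⌊10.00506/2⌋ = 5; lat ⌊5.07678/1⌋ = 5.
Subsquare: lon ⌊0.00506/0.0833333⌋ = 0 → a; lat ⌊0.07678/0.0416667⌋ = 1 → b.
Extended square: lon ⌊0.00506/0.00833333⌋ = 0; lat ⌊0.03511/0.00416667⌋ = 8.

NK55ab08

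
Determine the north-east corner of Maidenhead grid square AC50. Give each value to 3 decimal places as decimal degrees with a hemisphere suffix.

69.000° S, 168.000° W

Field A=0, C=2: +0·20° lon, +2·10° lat → SW at lon -180°, lat -70°.
Square 5, 0: +5·2° lon, +0·1° lat → SW at lon -170°, lat -70°.
Cell spans 2° lon × 1° lat. NE corner is SW corner plus one full cell.
latitude 69.000° S, longitude 168.000° W.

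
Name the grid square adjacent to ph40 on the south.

Latitude square 0; −1 → -1, wraps to 9, carry into field.
Latitude field H = 7; −1 → 6 = G.
The longitude characters are unchanged.

PG49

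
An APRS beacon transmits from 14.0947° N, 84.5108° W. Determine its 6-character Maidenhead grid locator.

EK74rc

Add 180° to longitude and 90° to latitude: 95.4892, 104.0947.
Field (20°×10°, letters A–R): lon ⌊95.4892/20⌋ = 4 → E; lat ⌊104.0947/10⌋ = 10 → K.
Square (2°×1°, digits 0–9): lon ⌊15.4892/2⌋ = 7; lat ⌊4.0947/1⌋ = 4.
Subsquare (5′×2.5′, letters a–x): lon ⌊1.4892/0.0833333⌋ = 17 → r; lat ⌊0.0947/0.0416667⌋ = 2 → c.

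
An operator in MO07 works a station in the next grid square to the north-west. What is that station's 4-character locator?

LO98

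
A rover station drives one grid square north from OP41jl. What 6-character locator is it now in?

Latitude subsquare l = 11; +1 → 12 = m.
The longitude characters are unchanged.

OP41jm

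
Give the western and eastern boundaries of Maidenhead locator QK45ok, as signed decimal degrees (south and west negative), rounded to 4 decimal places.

Field Q=16, K=10: +16·20° lon, +10·10° lat → SW at lon 140°, lat 10°.
Square 4, 5: +4·2° lon, +5·1° lat → SW at lon 148°, lat 15°.
Subsquare o=14, k=10: +14·0.0833333° lon, +10·0.0416667° lat → SW at lon 149.167°, lat 15.4167°.
Cell spans 0.0833333° lon × 0.0416667° lat.
west 149.1667, east 149.2500.

149.1667, 149.2500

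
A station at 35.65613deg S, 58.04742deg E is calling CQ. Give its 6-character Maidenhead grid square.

LF94ai

Shift to the Maidenhead origin (180°W, 90°S): lon 238.0474, lat 54.3439.
Field (20°×10°, letters A–R): 238.0474/20 → 11 → L, 54.3439/10 → 5 → F; chars LF.
Square (2°×1°, digits 0–9): 18.0474/2 → 9, 4.3439/1 → 4; chars 94.
Subsquare (5′×2.5′, letters a–x): 0.0474/0.0833333 → 0 → a, 0.3439/0.0416667 → 8 → i; chars ai.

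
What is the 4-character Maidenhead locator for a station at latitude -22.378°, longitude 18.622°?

Add 180° to longitude and 90° to latitude: 198.62, 67.62.
Field: lon ⌊198.62/20⌋ = 9 → J; lat ⌊67.62/10⌋ = 6 → G.
Square: lon ⌊18.62/2⌋ = 9; lat ⌊7.62/1⌋ = 7.

JG97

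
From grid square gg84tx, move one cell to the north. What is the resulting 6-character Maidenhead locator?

Latitude subsquare x = 23; +1 → 24, wraps to 0 = a, carry into square.
Latitude square 4; +1 → 5.
The longitude characters are unchanged.

GG85ta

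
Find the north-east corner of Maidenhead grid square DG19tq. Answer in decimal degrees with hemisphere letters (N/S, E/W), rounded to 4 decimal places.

20.2917° S, 116.3333° W

Field D=3, G=6: +3·20° lon, +6·10° lat → SW at lon -120°, lat -30°.
Square 1, 9: +1·2° lon, +9·1° lat → SW at lon -118°, lat -21°.
Subsquare t=19, q=16: +19·0.0833333° lon, +16·0.0416667° lat → SW at lon -116.417°, lat -20.3333°.
Cell spans 0.0833333° lon × 0.0416667° lat. NE corner is SW corner plus one full cell.
latitude 20.2917° S, longitude 116.3333° W.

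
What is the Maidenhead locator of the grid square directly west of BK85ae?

BK75xe

Longitude subsquare a = 0; −1 → -1, wraps to 23 = x, carry into square.
Longitude square 8; −1 → 7.
The latitude characters are unchanged.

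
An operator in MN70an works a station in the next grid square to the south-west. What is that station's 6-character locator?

MN60xm

Longitude subsquare a = 0; −1 → -1, wraps to 23 = x, carry into square.
Longitude square 7; −1 → 6.
Latitude subsquare n = 13; −1 → 12 = m.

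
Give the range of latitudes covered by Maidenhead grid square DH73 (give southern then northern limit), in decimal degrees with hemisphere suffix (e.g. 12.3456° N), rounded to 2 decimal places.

17.00° S, 16.00° S

Field D=3, H=7: +3·20° lon, +7·10° lat → SW at lon -120°, lat -20°.
Square 7, 3: +7·2° lon, +3·1° lat → SW at lon -106°, lat -17°.
Cell spans 2° lon × 1° lat.
south 17.00° S, north 16.00° S.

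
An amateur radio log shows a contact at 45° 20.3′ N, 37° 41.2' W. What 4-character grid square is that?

HN15

Offset from 180°W / 90°S: lon 142.31°, lat 135.34°.
Field (20°×10°, letters A–R): 142.31/20 → 7 → H, 135.34/10 → 13 → N; chars HN.
Square (2°×1°, digits 0–9): 2.31/2 → 1, 5.34/1 → 5; chars 15.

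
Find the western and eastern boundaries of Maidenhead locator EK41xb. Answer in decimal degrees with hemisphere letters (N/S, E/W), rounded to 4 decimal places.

90.0833° W, 90.0000° W

Field E=4, K=10: +4·20° lon, +10·10° lat → SW at lon -100°, lat 10°.
Square 4, 1: +4·2° lon, +1·1° lat → SW at lon -92°, lat 11°.
Subsquare x=23, b=1: +23·0.0833333° lon, +1·0.0416667° lat → SW at lon -90.0833°, lat 11.0417°.
Cell spans 0.0833333° lon × 0.0416667° lat.
west 90.0833° W, east 90.0000° W.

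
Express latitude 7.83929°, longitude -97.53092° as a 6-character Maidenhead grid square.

EJ17fu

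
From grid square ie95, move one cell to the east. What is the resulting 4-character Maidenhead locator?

Longitude square 9; +1 → 10, wraps to 0, carry into field.
Longitude field I = 8; +1 → 9 = J.
The latitude characters are unchanged.

JE05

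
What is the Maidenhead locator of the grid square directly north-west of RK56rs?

RK56qt

Longitude subsquare r = 17; −1 → 16 = q.
Latitude subsquare s = 18; +1 → 19 = t.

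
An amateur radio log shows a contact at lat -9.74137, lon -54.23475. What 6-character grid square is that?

GI20vg

Offset from 180°W / 90°S: lon 125.7653°, lat 80.2586°.
Field: lon ⌊125.7653/20⌋ = 6 → G; lat ⌊80.2586/10⌋ = 8 → I.
Square: lon ⌊5.7653/2⌋ = 2; lat ⌊0.2586/1⌋ = 0.
Subsquare: lon ⌊1.7653/0.0833333⌋ = 21 → v; lat ⌊0.2586/0.0416667⌋ = 6 → g.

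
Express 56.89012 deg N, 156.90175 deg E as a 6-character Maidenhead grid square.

QO86kv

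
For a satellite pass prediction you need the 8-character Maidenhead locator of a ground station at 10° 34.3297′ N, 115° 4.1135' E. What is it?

OK70mn87

Shift to the Maidenhead origin (180°W, 90°S): lon 295.06856, lat 100.57216.
Field (20°×10°, letters A–R): lon ⌊295.06856/20⌋ = 14 → O; lat ⌊100.57216/10⌋ = 10 → K.
Square (2°×1°, digits 0–9): lon ⌊15.06856/2⌋ = 7; lat ⌊0.57216/1⌋ = 0.
Subsquare (5′×2.5′, letters a–x): lon ⌊1.06856/0.0833333⌋ = 12 → m; lat ⌊0.57216/0.0416667⌋ = 13 → n.
Extended square (30″×15″, digits 0–9): lon ⌊0.06856/0.00833333⌋ = 8; lat ⌊0.03049/0.00416667⌋ = 7.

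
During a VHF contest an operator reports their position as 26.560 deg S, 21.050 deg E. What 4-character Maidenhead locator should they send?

Shift to the Maidenhead origin (180°W, 90°S): lon 201.05, lat 63.44.
Field: 201.05/20 → 10 → K, 63.44/10 → 6 → G; chars KG.
Square: 1.05/2 → 0, 3.44/1 → 3; chars 03.

KG03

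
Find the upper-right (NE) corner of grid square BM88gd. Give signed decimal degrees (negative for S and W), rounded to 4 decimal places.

Field B=1, M=12: +1·20° lon, +12·10° lat → SW at lon -160°, lat 30°.
Square 8, 8: +8·2° lon, +8·1° lat → SW at lon -144°, lat 38°.
Subsquare g=6, d=3: +6·0.0833333° lon, +3·0.0416667° lat → SW at lon -143.5°, lat 38.125°.
Cell spans 0.0833333° lon × 0.0416667° lat. NE corner is SW corner plus one full cell.
latitude 38.1667, longitude -143.4167.

38.1667, -143.4167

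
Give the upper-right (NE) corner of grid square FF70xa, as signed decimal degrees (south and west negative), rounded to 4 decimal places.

-39.9583, -64.0000

Field F=5, F=5: +5·20° lon, +5·10° lat → SW at lon -80°, lat -40°.
Square 7, 0: +7·2° lon, +0·1° lat → SW at lon -66°, lat -40°.
Subsquare x=23, a=0: +23·0.0833333° lon, +0·0.0416667° lat → SW at lon -64.0833°, lat -40°.
Cell spans 0.0833333° lon × 0.0416667° lat. NE corner is SW corner plus one full cell.
latitude -39.9583, longitude -64.0000.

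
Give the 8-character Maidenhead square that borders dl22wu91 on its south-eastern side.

Longitude extended square 9; +1 → 10, wraps to 0, carry into subsquare.
Longitude subsquare w = 22; +1 → 23 = x.
Latitude extended square 1; −1 → 0.

DL22xu00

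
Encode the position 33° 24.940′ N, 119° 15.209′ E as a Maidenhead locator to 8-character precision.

OM93pj09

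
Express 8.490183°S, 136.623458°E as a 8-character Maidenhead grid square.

PI81hm42

Shift to the Maidenhead origin (180°W, 90°S): lon 316.62346, lat 81.50982.
Field (20°×10°, letters A–R): lon ⌊316.62346/20⌋ = 15 → P; lat ⌊81.50982/10⌋ = 8 → I.
Square (2°×1°, digits 0–9): lon ⌊16.62346/2⌋ = 8; lat ⌊1.50982/1⌋ = 1.
Subsquare (5′×2.5′, letters a–x): lon ⌊0.62346/0.0833333⌋ = 7 → h; lat ⌊0.50982/0.0416667⌋ = 12 → m.
Extended square (30″×15″, digits 0–9): lon ⌊0.04012/0.00833333⌋ = 4; lat ⌊0.00982/0.00416667⌋ = 2.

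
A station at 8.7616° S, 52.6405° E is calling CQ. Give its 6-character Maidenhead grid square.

LI61hf

Offset from 180°W / 90°S: lon 232.6405°, lat 81.2384°.
Field (20°×10°, letters A–R): lon ⌊232.6405/20⌋ = 11 → L; lat ⌊81.2384/10⌋ = 8 → I.
Square (2°×1°, digits 0–9): lon ⌊12.6405/2⌋ = 6; lat ⌊1.2384/1⌋ = 1.
Subsquare (5′×2.5′, letters a–x): lon ⌊0.6405/0.0833333⌋ = 7 → h; lat ⌊0.2384/0.0416667⌋ = 5 → f.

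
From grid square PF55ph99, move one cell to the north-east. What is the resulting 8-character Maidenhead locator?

Longitude extended square 9; +1 → 10, wraps to 0, carry into subsquare.
Longitude subsquare p = 15; +1 → 16 = q.
Latitude extended square 9; +1 → 10, wraps to 0, carry into subsquare.
Latitude subsquare h = 7; +1 → 8 = i.

PF55qi00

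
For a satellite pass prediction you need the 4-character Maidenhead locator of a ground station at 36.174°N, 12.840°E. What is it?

JM66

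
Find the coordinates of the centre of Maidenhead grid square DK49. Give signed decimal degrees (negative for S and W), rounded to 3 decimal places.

Field D=3, K=10: +3·20° lon, +10·10° lat → SW at lon -120°, lat 10°.
Square 4, 9: +4·2° lon, +9·1° lat → SW at lon -112°, lat 19°.
Cell spans 2° lon × 1° lat. Centre is SW corner plus half of each.
latitude 19.500, longitude -111.000.

19.500, -111.000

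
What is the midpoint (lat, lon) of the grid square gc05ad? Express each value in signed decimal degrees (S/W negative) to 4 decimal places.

-64.8542, -59.9583

Field G=6, C=2: +6·20° lon, +2·10° lat → SW at lon -60°, lat -70°.
Square 0, 5: +0·2° lon, +5·1° lat → SW at lon -60°, lat -65°.
Subsquare a=0, d=3: +0·0.0833333° lon, +3·0.0416667° lat → SW at lon -60°, lat -64.875°.
Cell spans 0.0833333° lon × 0.0416667° lat. Centre is SW corner plus half of each.
latitude -64.8542, longitude -59.9583.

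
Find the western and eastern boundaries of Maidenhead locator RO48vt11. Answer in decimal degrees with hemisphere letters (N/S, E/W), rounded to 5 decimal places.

Field R=17, O=14: +17·20° lon, +14·10° lat → SW at lon 160°, lat 50°.
Square 4, 8: +4·2° lon, +8·1° lat → SW at lon 168°, lat 58°.
Subsquare v=21, t=19: +21·0.0833333° lon, +19·0.0416667° lat → SW at lon 169.75°, lat 58.7917°.
Extended square 1, 1: +1·0.00833333° lon, +1·0.00416667° lat → SW at lon 169.758°, lat 58.7958°.
Cell spans 0.00833333° lon × 0.00416667° lat.
west 169.75833° E, east 169.76667° E.

169.75833° E, 169.76667° E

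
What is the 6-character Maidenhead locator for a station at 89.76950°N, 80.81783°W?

Shift to the Maidenhead origin (180°W, 90°S): lon 99.1822, lat 179.7695.
Field (20°×10°, letters A–R): lon ⌊99.1822/20⌋ = 4 → E; lat ⌊179.7695/10⌋ = 17 → R.
Square (2°×1°, digits 0–9): lon ⌊19.1822/2⌋ = 9; lat ⌊9.7695/1⌋ = 9.
Subsquare (5′×2.5′, letters a–x): lon ⌊1.1822/0.0833333⌋ = 14 → o; lat ⌊0.7695/0.0416667⌋ = 18 → s.

ER99os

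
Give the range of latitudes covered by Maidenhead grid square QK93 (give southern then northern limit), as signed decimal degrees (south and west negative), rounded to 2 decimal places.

13.00, 14.00

Field Q=16, K=10: +16·20° lon, +10·10° lat → SW at lon 140°, lat 10°.
Square 9, 3: +9·2° lon, +3·1° lat → SW at lon 158°, lat 13°.
Cell spans 2° lon × 1° lat.
south 13.00, north 14.00.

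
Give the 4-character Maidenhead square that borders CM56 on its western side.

Longitude square 5; −1 → 4.
The latitude characters are unchanged.

CM46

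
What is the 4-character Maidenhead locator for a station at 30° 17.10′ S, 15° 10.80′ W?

Shift to the Maidenhead origin (180°W, 90°S): lon 164.82, lat 59.72.
Field: 164.82/20 → 8 → I, 59.72/10 → 5 → F; chars IF.
Square: 4.82/2 → 2, 9.72/1 → 9; chars 29.

IF29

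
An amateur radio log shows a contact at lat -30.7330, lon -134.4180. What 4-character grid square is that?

Add 180° to longitude and 90° to latitude: 45.58, 59.27.
Field: lon ⌊45.58/20⌋ = 2 → C; lat ⌊59.27/10⌋ = 5 → F.
Square: lon ⌊5.58/2⌋ = 2; lat ⌊9.27/1⌋ = 9.

CF29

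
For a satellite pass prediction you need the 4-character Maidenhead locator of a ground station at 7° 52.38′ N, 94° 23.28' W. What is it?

EJ27

Offset from 180°W / 90°S: lon 85.61°, lat 97.87°.
Field: 85.61/20 → 4 → E, 97.87/10 → 9 → J; chars EJ.
Square: 5.61/2 → 2, 7.87/1 → 7; chars 27.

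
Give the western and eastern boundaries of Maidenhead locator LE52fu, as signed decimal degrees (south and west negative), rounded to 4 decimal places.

50.4167, 50.5000

Field L=11, E=4: +11·20° lon, +4·10° lat → SW at lon 40°, lat -50°.
Square 5, 2: +5·2° lon, +2·1° lat → SW at lon 50°, lat -48°.
Subsquare f=5, u=20: +5·0.0833333° lon, +20·0.0416667° lat → SW at lon 50.4167°, lat -47.1667°.
Cell spans 0.0833333° lon × 0.0416667° lat.
west 50.4167, east 50.5000.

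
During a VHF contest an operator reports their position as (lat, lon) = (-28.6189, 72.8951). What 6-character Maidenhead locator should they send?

Offset from 180°W / 90°S: lon 252.8951°, lat 61.3811°.
Field (20°×10°, letters A–R): lon ⌊252.8951/20⌋ = 12 → M; lat ⌊61.3811/10⌋ = 6 → G.
Square (2°×1°, digits 0–9): lon ⌊12.8951/2⌋ = 6; lat ⌊1.3811/1⌋ = 1.
Subsquare (5′×2.5′, letters a–x): lon ⌊0.8951/0.0833333⌋ = 10 → k; lat ⌊0.3811/0.0416667⌋ = 9 → j.

MG61kj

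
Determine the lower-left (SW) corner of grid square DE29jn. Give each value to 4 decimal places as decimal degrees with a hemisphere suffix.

Field D=3, E=4: +3·20° lon, +4·10° lat → SW at lon -120°, lat -50°.
Square 2, 9: +2·2° lon, +9·1° lat → SW at lon -116°, lat -41°.
Subsquare j=9, n=13: +9·0.0833333° lon, +13·0.0416667° lat → SW at lon -115.25°, lat -40.4583°.
latitude 40.4583° S, longitude 115.2500° W.

40.4583° S, 115.2500° W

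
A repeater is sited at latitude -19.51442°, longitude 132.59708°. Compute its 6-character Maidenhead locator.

Offset from 180°W / 90°S: lon 312.5971°, lat 70.4856°.
Field: lon ⌊312.5971/20⌋ = 15 → P; lat ⌊70.4856/10⌋ = 7 → H.
Square: lon ⌊12.5971/2⌋ = 6; lat ⌊0.4856/1⌋ = 0.
Subsquare: lon ⌊0.5971/0.0833333⌋ = 7 → h; lat ⌊0.4856/0.0416667⌋ = 11 → l.

PH60hl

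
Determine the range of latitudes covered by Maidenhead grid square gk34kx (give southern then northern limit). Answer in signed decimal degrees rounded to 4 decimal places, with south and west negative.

14.9583, 15.0000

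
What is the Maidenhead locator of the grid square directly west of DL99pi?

DL99oi

Longitude subsquare p = 15; −1 → 14 = o.
The latitude characters are unchanged.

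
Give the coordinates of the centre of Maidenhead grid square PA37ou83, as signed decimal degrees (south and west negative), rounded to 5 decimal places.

Field P=15, A=0: +15·20° lon, +0·10° lat → SW at lon 120°, lat -90°.
Square 3, 7: +3·2° lon, +7·1° lat → SW at lon 126°, lat -83°.
Subsquare o=14, u=20: +14·0.0833333° lon, +20·0.0416667° lat → SW at lon 127.167°, lat -82.1667°.
Extended square 8, 3: +8·0.00833333° lon, +3·0.00416667° lat → SW at lon 127.233°, lat -82.1542°.
Cell spans 0.00833333° lon × 0.00416667° lat. Centre is SW corner plus half of each.
latitude -82.15208, longitude 127.23750.

-82.15208, 127.23750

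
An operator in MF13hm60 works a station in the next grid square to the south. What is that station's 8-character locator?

MF13hl69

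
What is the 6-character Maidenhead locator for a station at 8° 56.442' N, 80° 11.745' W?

EJ98vw

Offset from 180°W / 90°S: lon 99.8042°, lat 98.9407°.
Field (20°×10°, letters A–R): 99.8042/20 → 4 → E, 98.9407/10 → 9 → J; chars EJ.
Square (2°×1°, digits 0–9): 19.8042/2 → 9, 8.9407/1 → 8; chars 98.
Subsquare (5′×2.5′, letters a–x): 1.8042/0.0833333 → 21 → v, 0.9407/0.0416667 → 22 → w; chars vw.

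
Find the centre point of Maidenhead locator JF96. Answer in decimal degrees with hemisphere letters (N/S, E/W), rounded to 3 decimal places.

Field J=9, F=5: +9·20° lon, +5·10° lat → SW at lon 0°, lat -40°.
Square 9, 6: +9·2° lon, +6·1° lat → SW at lon 18°, lat -34°.
Cell spans 2° lon × 1° lat. Centre is SW corner plus half of each.
latitude 33.500° S, longitude 19.000° E.

33.500° S, 19.000° E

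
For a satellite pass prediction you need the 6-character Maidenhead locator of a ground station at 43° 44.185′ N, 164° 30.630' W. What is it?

AN73rr

Offset from 180°W / 90°S: lon 15.4895°, lat 133.7364°.
Field: 15.4895/20 → 0 → A, 133.7364/10 → 13 → N; chars AN.
Square: 15.4895/2 → 7, 3.7364/1 → 3; chars 73.
Subsquare: 1.4895/0.0833333 → 17 → r, 0.7364/0.0416667 → 17 → r; chars rr.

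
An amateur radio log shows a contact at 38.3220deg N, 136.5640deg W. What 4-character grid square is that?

CM18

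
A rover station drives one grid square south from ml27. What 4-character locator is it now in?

ML26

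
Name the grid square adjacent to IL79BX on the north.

Latitude subsquare x = 23; +1 → 24, wraps to 0 = a, carry into square.
Latitude square 9; +1 → 10, wraps to 0, carry into field.
Latitude field L = 11; +1 → 12 = M.
The longitude characters are unchanged.

IM70ba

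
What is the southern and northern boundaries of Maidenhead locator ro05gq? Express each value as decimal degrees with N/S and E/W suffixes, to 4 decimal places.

Field R=17, O=14: +17·20° lon, +14·10° lat → SW at lon 160°, lat 50°.
Square 0, 5: +0·2° lon, +5·1° lat → SW at lon 160°, lat 55°.
Subsquare g=6, q=16: +6·0.0833333° lon, +16·0.0416667° lat → SW at lon 160.5°, lat 55.6667°.
Cell spans 0.0833333° lon × 0.0416667° lat.
south 55.6667° N, north 55.7083° N.

55.6667° N, 55.7083° N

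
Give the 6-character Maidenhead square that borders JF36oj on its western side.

JF36nj

Longitude subsquare o = 14; −1 → 13 = n.
The latitude characters are unchanged.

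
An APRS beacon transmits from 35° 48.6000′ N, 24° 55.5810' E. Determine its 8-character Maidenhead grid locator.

KM25lt14

Offset from 180°W / 90°S: lon 204.92635°, lat 125.81000°.
Field: lon ⌊204.92635/20⌋ = 10 → K; lat ⌊125.81000/10⌋ = 12 → M.
Square: lon ⌊4.92635/2⌋ = 2; lat ⌊5.81000/1⌋ = 5.
Subsquare: lon ⌊0.92635/0.0833333⌋ = 11 → l; lat ⌊0.81000/0.0416667⌋ = 19 → t.
Extended square: lon ⌊0.00968/0.00833333⌋ = 1; lat ⌊0.01833/0.00416667⌋ = 4.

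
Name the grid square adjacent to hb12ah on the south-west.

Longitude subsquare a = 0; −1 → -1, wraps to 23 = x, carry into square.
Longitude square 1; −1 → 0.
Latitude subsquare h = 7; −1 → 6 = g.

HB02xg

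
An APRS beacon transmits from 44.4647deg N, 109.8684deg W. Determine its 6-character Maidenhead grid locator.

DN54bl

Offset from 180°W / 90°S: lon 70.1316°, lat 134.4647°.
Field: lon ⌊70.1316/20⌋ = 3 → D; lat ⌊134.4647/10⌋ = 13 → N.
Square: lon ⌊10.1316/2⌋ = 5; lat ⌊4.4647/1⌋ = 4.
Subsquare: lon ⌊0.1316/0.0833333⌋ = 1 → b; lat ⌊0.4647/0.0416667⌋ = 11 → l.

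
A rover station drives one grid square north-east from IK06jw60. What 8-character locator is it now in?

IK06jw71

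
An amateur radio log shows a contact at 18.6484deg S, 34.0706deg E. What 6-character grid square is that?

KH71ai

Add 180° to longitude and 90° to latitude: 214.0706, 71.3516.
Field (20°×10°, letters A–R): lon ⌊214.0706/20⌋ = 10 → K; lat ⌊71.3516/10⌋ = 7 → H.
Square (2°×1°, digits 0–9): lon ⌊14.0706/2⌋ = 7; lat ⌊1.3516/1⌋ = 1.
Subsquare (5′×2.5′, letters a–x): lon ⌊0.0706/0.0833333⌋ = 0 → a; lat ⌊0.3516/0.0416667⌋ = 8 → i.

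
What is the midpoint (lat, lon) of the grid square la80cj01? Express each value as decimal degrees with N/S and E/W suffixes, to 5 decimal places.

Field L=11, A=0: +11·20° lon, +0·10° lat → SW at lon 40°, lat -90°.
Square 8, 0: +8·2° lon, +0·1° lat → SW at lon 56°, lat -90°.
Subsquare c=2, j=9: +2·0.0833333° lon, +9·0.0416667° lat → SW at lon 56.1667°, lat -89.625°.
Extended square 0, 1: +0·0.00833333° lon, +1·0.00416667° lat → SW at lon 56.1667°, lat -89.6208°.
Cell spans 0.00833333° lon × 0.00416667° lat. Centre is SW corner plus half of each.
latitude 89.61875° S, longitude 56.17083° E.

89.61875° S, 56.17083° E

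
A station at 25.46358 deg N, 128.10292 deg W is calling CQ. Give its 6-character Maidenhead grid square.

CL55wl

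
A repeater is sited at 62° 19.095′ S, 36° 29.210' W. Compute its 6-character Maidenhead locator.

HC17sq

Offset from 180°W / 90°S: lon 143.5132°, lat 27.6818°.
Field: 143.5132/20 → 7 → H, 27.6818/10 → 2 → C; chars HC.
Square: 3.5132/2 → 1, 7.6818/1 → 7; chars 17.
Subsquare: 1.5132/0.0833333 → 18 → s, 0.6818/0.0416667 → 16 → q; chars sq.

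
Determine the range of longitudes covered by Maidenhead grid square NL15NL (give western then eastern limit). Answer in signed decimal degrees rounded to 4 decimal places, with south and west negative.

83.0833, 83.1667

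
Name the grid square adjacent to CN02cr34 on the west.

Longitude extended square 3; −1 → 2.
The latitude characters are unchanged.

CN02cr24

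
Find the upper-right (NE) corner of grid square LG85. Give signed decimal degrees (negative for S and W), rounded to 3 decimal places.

Field L=11, G=6: +11·20° lon, +6·10° lat → SW at lon 40°, lat -30°.
Square 8, 5: +8·2° lon, +5·1° lat → SW at lon 56°, lat -25°.
Cell spans 2° lon × 1° lat. NE corner is SW corner plus one full cell.
latitude -24.000, longitude 58.000.

-24.000, 58.000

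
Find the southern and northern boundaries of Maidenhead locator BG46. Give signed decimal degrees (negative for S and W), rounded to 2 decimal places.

Field B=1, G=6: +1·20° lon, +6·10° lat → SW at lon -160°, lat -30°.
Square 4, 6: +4·2° lon, +6·1° lat → SW at lon -152°, lat -24°.
Cell spans 2° lon × 1° lat.
south -24.00, north -23.00.

-24.00, -23.00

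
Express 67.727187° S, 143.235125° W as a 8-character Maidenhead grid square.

BC82jg15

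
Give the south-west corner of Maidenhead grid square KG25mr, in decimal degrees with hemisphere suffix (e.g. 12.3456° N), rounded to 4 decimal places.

24.2917° S, 25.0000° E

Field K=10, G=6: +10·20° lon, +6·10° lat → SW at lon 20°, lat -30°.
Square 2, 5: +2·2° lon, +5·1° lat → SW at lon 24°, lat -25°.
Subsquare m=12, r=17: +12·0.0833333° lon, +17·0.0416667° lat → SW at lon 25°, lat -24.2917°.
latitude 24.2917° S, longitude 25.0000° E.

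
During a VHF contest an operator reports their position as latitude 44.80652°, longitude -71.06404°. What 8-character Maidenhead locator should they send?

Shift to the Maidenhead origin (180°W, 90°S): lon 108.93596, lat 134.80652.
Field: lon ⌊108.93596/20⌋ = 5 → F; lat ⌊134.80652/10⌋ = 13 → N.
Square: lon ⌊8.93596/2⌋ = 4; lat ⌊4.80652/1⌋ = 4.
Subsquare: lon ⌊0.93596/0.0833333⌋ = 11 → l; lat ⌊0.80652/0.0416667⌋ = 19 → t.
Extended square: lon ⌊0.01929/0.00833333⌋ = 2; lat ⌊0.01485/0.00416667⌋ = 3.

FN44lt23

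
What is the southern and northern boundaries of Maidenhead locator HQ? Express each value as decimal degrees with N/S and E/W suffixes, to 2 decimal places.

Field H=7, Q=16: +7·20° lon, +16·10° lat → SW at lon -40°, lat 70°.
Cell spans 20° lon × 10° lat.
south 70.00° N, north 80.00° N.

70.00° N, 80.00° N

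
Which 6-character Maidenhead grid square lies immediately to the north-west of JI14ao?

Longitude subsquare a = 0; −1 → -1, wraps to 23 = x, carry into square.
Longitude square 1; −1 → 0.
Latitude subsquare o = 14; +1 → 15 = p.

JI04xp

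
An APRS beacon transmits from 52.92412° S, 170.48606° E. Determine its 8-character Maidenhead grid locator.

Offset from 180°W / 90°S: lon 350.48606°, lat 37.07588°.
Field (20°×10°, letters A–R): lon ⌊350.48606/20⌋ = 17 → R; lat ⌊37.07588/10⌋ = 3 → D.
Square (2°×1°, digits 0–9): lon ⌊10.48606/2⌋ = 5; lat ⌊7.07588/1⌋ = 7.
Subsquare (5′×2.5′, letters a–x): lon ⌊0.48606/0.0833333⌋ = 5 → f; lat ⌊0.07588/0.0416667⌋ = 1 → b.
Extended square (30″×15″, digits 0–9): lon ⌊0.06939/0.00833333⌋ = 8; lat ⌊0.03421/0.00416667⌋ = 8.

RD57fb88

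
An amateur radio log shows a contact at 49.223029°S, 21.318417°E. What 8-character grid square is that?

KE00ps86

Shift to the Maidenhead origin (180°W, 90°S): lon 201.31842, lat 40.77697.
Field: 201.31842/20 → 10 → K, 40.77697/10 → 4 → E; chars KE.
Square: 1.31842/2 → 0, 0.77697/1 → 0; chars 00.
Subsquare: 1.31842/0.0833333 → 15 → p, 0.77697/0.0416667 → 18 → s; chars ps.
Extended square: 0.06842/0.00833333 → 8, 0.02697/0.00416667 → 6; chars 86.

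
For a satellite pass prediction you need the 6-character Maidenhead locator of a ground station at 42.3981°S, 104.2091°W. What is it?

Shift to the Maidenhead origin (180°W, 90°S): lon 75.7909, lat 47.6019.
Field: 75.7909/20 → 3 → D, 47.6019/10 → 4 → E; chars DE.
Square: 15.7909/2 → 7, 7.6019/1 → 7; chars 77.
Subsquare: 1.7909/0.0833333 → 21 → v, 0.6019/0.0416667 → 14 → o; chars vo.

DE77vo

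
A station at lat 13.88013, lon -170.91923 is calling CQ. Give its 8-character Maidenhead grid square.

AK43mv91

Offset from 180°W / 90°S: lon 9.08077°, lat 103.88013°.
Field: 9.08077/20 → 0 → A, 103.88013/10 → 10 → K; chars AK.
Square: 9.08077/2 → 4, 3.88013/1 → 3; chars 43.
Subsquare: 1.08077/0.0833333 → 12 → m, 0.88013/0.0416667 → 21 → v; chars mv.
Extended square: 0.08077/0.00833333 → 9, 0.00513/0.00416667 → 1; chars 91.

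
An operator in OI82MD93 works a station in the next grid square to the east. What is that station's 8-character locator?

OI82nd03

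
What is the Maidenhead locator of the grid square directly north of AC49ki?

Latitude subsquare i = 8; +1 → 9 = j.
The longitude characters are unchanged.

AC49kj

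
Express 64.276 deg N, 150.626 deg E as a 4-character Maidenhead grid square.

Offset from 180°W / 90°S: lon 330.63°, lat 154.28°.
Field: 330.63/20 → 16 → Q, 154.28/10 → 15 → P; chars QP.
Square: 10.63/2 → 5, 4.28/1 → 4; chars 54.

QP54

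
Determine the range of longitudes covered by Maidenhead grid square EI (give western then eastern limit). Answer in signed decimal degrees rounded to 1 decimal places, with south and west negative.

-100.0, -80.0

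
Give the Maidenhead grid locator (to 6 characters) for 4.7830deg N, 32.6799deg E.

KJ64is

Offset from 180°W / 90°S: lon 212.6799°, lat 94.7830°.
Field: 212.6799/20 → 10 → K, 94.7830/10 → 9 → J; chars KJ.
Square: 12.6799/2 → 6, 4.7830/1 → 4; chars 64.
Subsquare: 0.6799/0.0833333 → 8 → i, 0.7830/0.0416667 → 18 → s; chars is.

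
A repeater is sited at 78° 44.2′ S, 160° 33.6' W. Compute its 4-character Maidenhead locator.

AB91

Offset from 180°W / 90°S: lon 19.44°, lat 11.26°.
Field (20°×10°, letters A–R): 19.44/20 → 0 → A, 11.26/10 → 1 → B; chars AB.
Square (2°×1°, digits 0–9): 19.44/2 → 9, 1.26/1 → 1; chars 91.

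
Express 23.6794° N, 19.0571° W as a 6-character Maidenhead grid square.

Add 180° to longitude and 90° to latitude: 160.9429, 113.6794.
Field (20°×10°, letters A–R): lon ⌊160.9429/20⌋ = 8 → I; lat ⌊113.6794/10⌋ = 11 → L.
Square (2°×1°, digits 0–9): lon ⌊0.9429/2⌋ = 0; lat ⌊3.6794/1⌋ = 3.
Subsquare (5′×2.5′, letters a–x): lon ⌊0.9429/0.0833333⌋ = 11 → l; lat ⌊0.6794/0.0416667⌋ = 16 → q.

IL03lq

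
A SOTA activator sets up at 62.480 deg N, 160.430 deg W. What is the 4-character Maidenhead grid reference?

Shift to the Maidenhead origin (180°W, 90°S): lon 19.57, lat 152.48.
Field (20°×10°, letters A–R): lon ⌊19.57/20⌋ = 0 → A; lat ⌊152.48/10⌋ = 15 → P.
Square (2°×1°, digits 0–9): lon ⌊19.57/2⌋ = 9; lat ⌊2.48/1⌋ = 2.

AP92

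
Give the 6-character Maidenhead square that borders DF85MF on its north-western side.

DF85lg

Longitude subsquare m = 12; −1 → 11 = l.
Latitude subsquare f = 5; +1 → 6 = g.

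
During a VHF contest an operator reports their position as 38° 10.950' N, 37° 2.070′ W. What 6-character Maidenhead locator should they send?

HM18le

Add 180° to longitude and 90° to latitude: 142.9655, 128.1825.
Field: 142.9655/20 → 7 → H, 128.1825/10 → 12 → M; chars HM.
Square: 2.9655/2 → 1, 8.1825/1 → 8; chars 18.
Subsquare: 0.9655/0.0833333 → 11 → l, 0.1825/0.0416667 → 4 → e; chars le.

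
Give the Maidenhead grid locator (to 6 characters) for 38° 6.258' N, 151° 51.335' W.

BM48bc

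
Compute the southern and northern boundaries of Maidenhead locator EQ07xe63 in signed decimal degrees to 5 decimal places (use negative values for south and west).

Field E=4, Q=16: +4·20° lon, +16·10° lat → SW at lon -100°, lat 70°.
Square 0, 7: +0·2° lon, +7·1° lat → SW at lon -100°, lat 77°.
Subsquare x=23, e=4: +23·0.0833333° lon, +4·0.0416667° lat → SW at lon -98.0833°, lat 77.1667°.
Extended square 6, 3: +6·0.00833333° lon, +3·0.00416667° lat → SW at lon -98.0333°, lat 77.1792°.
Cell spans 0.00833333° lon × 0.00416667° lat.
south 77.17917, north 77.18333.

77.17917, 77.18333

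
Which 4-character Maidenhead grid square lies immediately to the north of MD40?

MD41

Latitude square 0; +1 → 1.
The longitude characters are unchanged.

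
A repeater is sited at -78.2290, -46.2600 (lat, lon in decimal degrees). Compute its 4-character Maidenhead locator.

GB61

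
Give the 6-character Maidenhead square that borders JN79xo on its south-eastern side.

JN89an

Longitude subsquare x = 23; +1 → 24, wraps to 0 = a, carry into square.
Longitude square 7; +1 → 8.
Latitude subsquare o = 14; −1 → 13 = n.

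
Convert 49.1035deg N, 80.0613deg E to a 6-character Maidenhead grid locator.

Offset from 180°W / 90°S: lon 260.0613°, lat 139.1035°.
Field: lon ⌊260.0613/20⌋ = 13 → N; lat ⌊139.1035/10⌋ = 13 → N.
Square: lon ⌊0.0613/2⌋ = 0; lat ⌊9.1035/1⌋ = 9.
Subsquare: lon ⌊0.0613/0.0833333⌋ = 0 → a; lat ⌊0.1035/0.0416667⌋ = 2 → c.

NN09ac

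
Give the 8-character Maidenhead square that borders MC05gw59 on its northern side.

MC05gx50

Latitude extended square 9; +1 → 10, wraps to 0, carry into subsquare.
Latitude subsquare w = 22; +1 → 23 = x.
The longitude characters are unchanged.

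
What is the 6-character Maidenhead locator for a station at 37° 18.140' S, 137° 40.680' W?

Add 180° to longitude and 90° to latitude: 42.3220, 52.6977.
Field: 42.3220/20 → 2 → C, 52.6977/10 → 5 → F; chars CF.
Square: 2.3220/2 → 1, 2.6977/1 → 2; chars 12.
Subsquare: 0.3220/0.0833333 → 3 → d, 0.6977/0.0416667 → 16 → q; chars dq.

CF12dq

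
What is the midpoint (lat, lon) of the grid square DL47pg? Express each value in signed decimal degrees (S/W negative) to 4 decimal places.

Field D=3, L=11: +3·20° lon, +11·10° lat → SW at lon -120°, lat 20°.
Square 4, 7: +4·2° lon, +7·1° lat → SW at lon -112°, lat 27°.
Subsquare p=15, g=6: +15·0.0833333° lon, +6·0.0416667° lat → SW at lon -110.75°, lat 27.25°.
Cell spans 0.0833333° lon × 0.0416667° lat. Centre is SW corner plus half of each.
latitude 27.2708, longitude -110.7083.

27.2708, -110.7083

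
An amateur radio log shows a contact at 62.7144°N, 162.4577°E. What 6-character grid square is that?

Offset from 180°W / 90°S: lon 342.4577°, lat 152.7144°.
Field: 342.4577/20 → 17 → R, 152.7144/10 → 15 → P; chars RP.
Square: 2.4577/2 → 1, 2.7144/1 → 2; chars 12.
Subsquare: 0.4577/0.0833333 → 5 → f, 0.7144/0.0416667 → 17 → r; chars fr.

RP12fr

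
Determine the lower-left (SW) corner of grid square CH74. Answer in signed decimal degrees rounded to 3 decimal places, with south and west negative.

Field C=2, H=7: +2·20° lon, +7·10° lat → SW at lon -140°, lat -20°.
Square 7, 4: +7·2° lon, +4·1° lat → SW at lon -126°, lat -16°.
latitude -16.000, longitude -126.000.

-16.000, -126.000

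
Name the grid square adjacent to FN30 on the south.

Latitude square 0; −1 → -1, wraps to 9, carry into field.
Latitude field N = 13; −1 → 12 = M.
The longitude characters are unchanged.

FM39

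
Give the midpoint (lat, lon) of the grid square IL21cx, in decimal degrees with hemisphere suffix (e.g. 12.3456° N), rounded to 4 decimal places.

21.9792° N, 15.7917° W

Field I=8, L=11: +8·20° lon, +11·10° lat → SW at lon -20°, lat 20°.
Square 2, 1: +2·2° lon, +1·1° lat → SW at lon -16°, lat 21°.
Subsquare c=2, x=23: +2·0.0833333° lon, +23·0.0416667° lat → SW at lon -15.8333°, lat 21.9583°.
Cell spans 0.0833333° lon × 0.0416667° lat. Centre is SW corner plus half of each.
latitude 21.9792° N, longitude 15.7917° W.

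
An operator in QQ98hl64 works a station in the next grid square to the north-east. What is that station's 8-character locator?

Longitude extended square 6; +1 → 7.
Latitude extended square 4; +1 → 5.

QQ98hl75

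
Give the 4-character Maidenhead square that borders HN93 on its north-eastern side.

Longitude square 9; +1 → 10, wraps to 0, carry into field.
Longitude field H = 7; +1 → 8 = I.
Latitude square 3; +1 → 4.

IN04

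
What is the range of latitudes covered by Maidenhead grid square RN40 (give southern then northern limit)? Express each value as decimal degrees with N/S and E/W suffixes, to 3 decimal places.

Field R=17, N=13: +17·20° lon, +13·10° lat → SW at lon 160°, lat 40°.
Square 4, 0: +4·2° lon, +0·1° lat → SW at lon 168°, lat 40°.
Cell spans 2° lon × 1° lat.
south 40.000° N, north 41.000° N.

40.000° N, 41.000° N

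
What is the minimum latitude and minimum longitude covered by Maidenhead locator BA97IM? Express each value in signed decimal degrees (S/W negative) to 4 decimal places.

-82.5000, -141.3333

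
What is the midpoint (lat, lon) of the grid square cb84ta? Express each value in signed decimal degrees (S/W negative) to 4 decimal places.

-75.9792, -122.3750

Field C=2, B=1: +2·20° lon, +1·10° lat → SW at lon -140°, lat -80°.
Square 8, 4: +8·2° lon, +4·1° lat → SW at lon -124°, lat -76°.
Subsquare t=19, a=0: +19·0.0833333° lon, +0·0.0416667° lat → SW at lon -122.417°, lat -76°.
Cell spans 0.0833333° lon × 0.0416667° lat. Centre is SW corner plus half of each.
latitude -75.9792, longitude -122.3750.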